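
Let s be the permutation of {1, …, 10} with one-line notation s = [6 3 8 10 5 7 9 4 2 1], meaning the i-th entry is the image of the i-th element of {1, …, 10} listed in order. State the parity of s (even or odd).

In disjoint-cycle form the cycle lengths are 9, 1.
A cycle is odd iff its length is even; s has 0 even-length cycles, so sgn(s) = (−1)^0 and s is even.

even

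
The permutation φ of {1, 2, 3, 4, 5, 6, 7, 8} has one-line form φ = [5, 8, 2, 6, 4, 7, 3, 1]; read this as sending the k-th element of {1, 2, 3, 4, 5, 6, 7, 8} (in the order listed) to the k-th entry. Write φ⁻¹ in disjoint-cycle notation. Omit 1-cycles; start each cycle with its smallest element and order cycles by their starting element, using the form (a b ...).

(1 8 2 3 7 6 4 5)

First write φ in disjoint cycles: (1 5 4 6 7 3 2 8).
The inverse reverses every cycle; in canonical form, φ⁻¹ = (1 8 2 3 7 6 4 5).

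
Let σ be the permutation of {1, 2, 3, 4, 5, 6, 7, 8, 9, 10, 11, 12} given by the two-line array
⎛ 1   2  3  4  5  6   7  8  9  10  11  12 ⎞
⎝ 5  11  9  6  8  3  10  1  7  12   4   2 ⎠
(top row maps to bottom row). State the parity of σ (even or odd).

even

In disjoint-cycle form the cycle lengths are 9, 3.
A cycle of length ℓ contributes ℓ−1 transpositions, so σ is a product of 8 + 2 = 10 transpositions — even.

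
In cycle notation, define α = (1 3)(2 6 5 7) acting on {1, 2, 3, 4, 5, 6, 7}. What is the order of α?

4

The cycle type of α is (4, 2, 1).
The order of α is the least common multiple of its cycle lengths: lcm(4, 2) = 4.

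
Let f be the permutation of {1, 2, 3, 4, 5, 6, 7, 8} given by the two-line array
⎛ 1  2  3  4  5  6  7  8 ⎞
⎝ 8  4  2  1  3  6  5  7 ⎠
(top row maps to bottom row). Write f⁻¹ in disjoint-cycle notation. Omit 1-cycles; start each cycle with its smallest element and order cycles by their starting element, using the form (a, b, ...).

The cycle decomposition of f is (1, 8, 7, 5, 3, 2, 4).
Reversing each cycle (and rotating so the smallest element leads) gives f⁻¹ = (1, 4, 2, 3, 5, 7, 8).

(1, 4, 2, 3, 5, 7, 8)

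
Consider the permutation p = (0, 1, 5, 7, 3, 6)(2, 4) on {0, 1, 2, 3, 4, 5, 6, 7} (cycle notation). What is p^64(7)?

1

7 lies in the 6-cycle (0, 1, 5, 7, 3, 6).
On a 6-cycle, p^6 is the identity, so p^64 = p^4 there (64 ≡ 4 mod 6).
Stepping 4 places around the cycle: 7 → 3 → 6 → 0 → 1.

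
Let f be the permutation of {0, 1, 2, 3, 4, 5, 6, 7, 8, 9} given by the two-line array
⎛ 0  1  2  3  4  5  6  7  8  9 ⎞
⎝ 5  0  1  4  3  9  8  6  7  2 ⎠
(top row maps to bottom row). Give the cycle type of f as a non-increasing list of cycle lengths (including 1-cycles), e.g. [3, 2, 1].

The disjoint cycles are (0 5 9 2 1)(3 4)(6 8 7), with lengths 5, 3, 2 in non-increasing order.

[5, 3, 2]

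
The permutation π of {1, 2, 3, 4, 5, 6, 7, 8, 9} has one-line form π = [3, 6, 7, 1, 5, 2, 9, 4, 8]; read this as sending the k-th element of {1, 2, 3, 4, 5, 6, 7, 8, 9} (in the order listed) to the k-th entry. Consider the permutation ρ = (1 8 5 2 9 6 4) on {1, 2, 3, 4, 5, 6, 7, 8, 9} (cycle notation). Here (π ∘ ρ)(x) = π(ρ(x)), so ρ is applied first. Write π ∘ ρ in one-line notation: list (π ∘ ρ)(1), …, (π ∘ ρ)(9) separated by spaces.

Chase each element through ρ then π: 1 → 8 → 4; 2 → 9 → 8; 3 → 3 → 7; 4 → 1 → 3; 5 → 2 → 6; 6 → 4 → 1; 7 → 7 → 9; 8 → 5 → 5; 9 → 6 → 2.
So π ∘ ρ in one-line form is 4 8 7 3 6 1 9 5 2.

4 8 7 3 6 1 9 5 2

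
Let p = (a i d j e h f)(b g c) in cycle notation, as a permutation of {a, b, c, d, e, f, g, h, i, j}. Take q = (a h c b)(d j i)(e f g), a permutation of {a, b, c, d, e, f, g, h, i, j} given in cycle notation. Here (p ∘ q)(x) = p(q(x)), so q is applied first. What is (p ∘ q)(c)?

(p ∘ q)(c) = p(q(c)). q(c) = b, then p(b) = g. So (p ∘ q)(c) = g.

g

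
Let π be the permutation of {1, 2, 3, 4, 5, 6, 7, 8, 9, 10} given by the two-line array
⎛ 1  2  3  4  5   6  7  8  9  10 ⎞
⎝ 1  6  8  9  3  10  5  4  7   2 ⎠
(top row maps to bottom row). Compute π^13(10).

2

Tracing 10 → 2 → … returns to 10 after 3 steps, so 10 lies in a 3-cycle (2, 6, 10).
Powers repeat with period 3 on this cycle, and 13 mod 3 = 1, so π^13(10) = π^1(10).
Stepping 1 place around the cycle: 10 → 2.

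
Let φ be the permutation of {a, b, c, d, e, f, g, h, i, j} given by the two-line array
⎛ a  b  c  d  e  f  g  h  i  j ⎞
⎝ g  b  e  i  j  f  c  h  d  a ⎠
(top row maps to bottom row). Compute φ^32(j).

g

Tracing j → a → … returns to j after 5 steps, so j lies in a 5-cycle (a g c e j).
Since the cycle has length 5, φ^32 acts on it the same as φ^2 (32 mod 5 = 2).
Advancing 2 steps from j: j → a → g.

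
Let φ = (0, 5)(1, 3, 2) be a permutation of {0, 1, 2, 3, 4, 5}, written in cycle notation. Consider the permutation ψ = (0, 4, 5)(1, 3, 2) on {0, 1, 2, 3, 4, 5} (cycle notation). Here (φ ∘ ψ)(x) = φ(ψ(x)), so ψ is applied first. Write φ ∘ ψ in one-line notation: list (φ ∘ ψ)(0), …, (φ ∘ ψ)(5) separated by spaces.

4 2 3 1 0 5

Chase each element through ψ then φ: 0 → 4 → 4; 1 → 3 → 2; 2 → 1 → 3; 3 → 2 → 1; 4 → 5 → 0; 5 → 0 → 5.
So φ ∘ ψ in one-line form is 4 2 3 1 0 5.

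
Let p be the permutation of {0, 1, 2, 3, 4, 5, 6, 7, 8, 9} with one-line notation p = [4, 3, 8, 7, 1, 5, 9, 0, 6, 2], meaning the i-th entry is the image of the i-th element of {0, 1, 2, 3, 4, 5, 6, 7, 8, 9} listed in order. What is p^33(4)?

7

Tracing 4 → 1 → … returns to 4 after 5 steps, so 4 lies in a 5-cycle (0, 4, 1, 3, 7).
On a 5-cycle, p^5 is the identity, so p^33 = p^3 there (33 ≡ 3 mod 5).
Stepping 3 places around the cycle: 4 → 1 → 3 → 7.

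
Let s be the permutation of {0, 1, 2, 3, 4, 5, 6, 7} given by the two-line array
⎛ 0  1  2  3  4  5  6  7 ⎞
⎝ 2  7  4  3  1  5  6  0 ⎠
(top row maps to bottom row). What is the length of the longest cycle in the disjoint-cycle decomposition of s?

5

Decomposing into disjoint cycles gives (0, 2, 4, 1, 7); the longest has length 5.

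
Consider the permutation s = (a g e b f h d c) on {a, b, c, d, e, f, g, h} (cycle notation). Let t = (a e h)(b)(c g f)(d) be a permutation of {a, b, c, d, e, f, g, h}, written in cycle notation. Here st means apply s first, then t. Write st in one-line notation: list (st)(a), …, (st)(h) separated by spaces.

For each element, apply s then t: a → g → f; b → f → c; c → a → e; d → c → g; e → b → b; f → h → a; g → e → h; h → d → d.
So st in one-line form is f c e g b a h d.

f c e g b a h d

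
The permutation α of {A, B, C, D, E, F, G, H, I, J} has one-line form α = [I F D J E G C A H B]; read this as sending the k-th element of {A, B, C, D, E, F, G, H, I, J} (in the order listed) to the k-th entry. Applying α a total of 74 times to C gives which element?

Tracing C → D → … returns to C after 6 steps, so C lies in a 6-cycle (B, F, G, C, D, J).
Since the cycle has length 6, α^74 acts on it the same as α^2 (74 mod 6 = 2).
Advancing 2 steps from C: C → D → J.

J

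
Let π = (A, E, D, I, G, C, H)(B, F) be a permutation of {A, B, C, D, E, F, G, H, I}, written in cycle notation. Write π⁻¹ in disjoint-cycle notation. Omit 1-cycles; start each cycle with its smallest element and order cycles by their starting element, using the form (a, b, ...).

Inverting a permutation written in cycle notation just reverses the order within every cycle.
Reversing each cycle of π and rotating so the smallest element leads gives (A, H, C, G, I, D, E)(B, F).

(A, H, C, G, I, D, E)(B, F)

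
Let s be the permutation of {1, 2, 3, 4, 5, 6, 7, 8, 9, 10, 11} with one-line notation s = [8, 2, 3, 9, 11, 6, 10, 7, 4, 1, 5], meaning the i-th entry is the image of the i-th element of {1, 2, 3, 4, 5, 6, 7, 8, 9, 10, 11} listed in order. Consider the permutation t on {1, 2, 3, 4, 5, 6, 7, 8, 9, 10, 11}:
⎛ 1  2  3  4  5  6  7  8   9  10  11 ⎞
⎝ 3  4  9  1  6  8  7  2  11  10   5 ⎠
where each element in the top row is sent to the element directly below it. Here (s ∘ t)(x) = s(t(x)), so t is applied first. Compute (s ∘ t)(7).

10

(s ∘ t)(7) = s(t(7)). t(7) = 7, then s(7) = 10. So (s ∘ t)(7) = 10.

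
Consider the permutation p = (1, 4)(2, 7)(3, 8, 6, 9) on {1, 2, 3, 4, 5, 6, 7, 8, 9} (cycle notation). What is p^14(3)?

3 lies in the 4-cycle (3, 8, 6, 9).
Powers repeat with period 4 on this cycle, and 14 mod 4 = 2, so p^14(3) = p^2(3).
Advancing 2 steps from 3: 3 → 8 → 6.

6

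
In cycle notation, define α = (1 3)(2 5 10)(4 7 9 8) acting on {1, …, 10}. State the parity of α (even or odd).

even

The cycle lengths are 4, 3, 2, 1.
A cycle of length ℓ contributes ℓ−1 transpositions, so α is a product of 3 + 2 + 1 = 6 transpositions — even.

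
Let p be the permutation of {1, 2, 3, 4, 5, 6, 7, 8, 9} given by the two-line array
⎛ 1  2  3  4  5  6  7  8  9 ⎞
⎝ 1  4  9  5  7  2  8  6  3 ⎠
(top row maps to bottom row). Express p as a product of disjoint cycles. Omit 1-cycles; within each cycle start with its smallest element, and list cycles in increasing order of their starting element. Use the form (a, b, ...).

(2, 4, 5, 7, 8, 6)(3, 9)

From 2: 2 → 4 → 5 → 7 → 8 → 6 → 2, closing the cycle (2, 4, 5, 7, 8, 6).
Repeating from the next unused element and collecting all non-trivial cycles gives (2, 4, 5, 7, 8, 6)(3, 9).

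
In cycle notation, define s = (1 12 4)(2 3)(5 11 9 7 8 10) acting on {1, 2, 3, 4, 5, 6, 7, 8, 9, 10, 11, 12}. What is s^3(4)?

4 lies in the 3-cycle (1 12 4).
Powers repeat with period 3 on this cycle, and 3 mod 3 = 0, so s^3(4) = s^0(4).
So s^3(4) = 4.

4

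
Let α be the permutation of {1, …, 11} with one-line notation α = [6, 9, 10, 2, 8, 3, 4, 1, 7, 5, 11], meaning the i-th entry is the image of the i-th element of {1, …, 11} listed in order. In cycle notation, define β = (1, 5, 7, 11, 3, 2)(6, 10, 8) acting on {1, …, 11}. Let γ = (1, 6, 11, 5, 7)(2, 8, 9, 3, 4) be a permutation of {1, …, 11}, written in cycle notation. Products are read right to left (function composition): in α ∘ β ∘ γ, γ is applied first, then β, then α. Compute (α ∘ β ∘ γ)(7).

8

Apply the permutations in order: γ(7) = 1, then β(1) = 5, then α(5) = 8. So (α ∘ β ∘ γ)(7) = 8.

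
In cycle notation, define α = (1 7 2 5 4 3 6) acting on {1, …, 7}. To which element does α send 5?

5 appears in (1 7 2 5 4 3 6); the next entry (wrapping around) is 4.

4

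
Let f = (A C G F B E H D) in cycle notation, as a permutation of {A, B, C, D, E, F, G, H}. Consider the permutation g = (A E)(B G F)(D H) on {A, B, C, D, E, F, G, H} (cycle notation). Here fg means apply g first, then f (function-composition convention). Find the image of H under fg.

A

First apply g: g(H) = D, then f(D) = A. Thus (fg)(H) = A.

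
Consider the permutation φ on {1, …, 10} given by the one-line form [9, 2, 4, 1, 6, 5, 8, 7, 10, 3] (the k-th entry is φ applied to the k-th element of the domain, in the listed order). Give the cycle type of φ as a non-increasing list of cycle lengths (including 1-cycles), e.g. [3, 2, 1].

[5, 2, 2, 1]

The disjoint cycles are (1 9 10 3 4)(2)(5 6)(7 8), with lengths 5, 2, 2, 1 in non-increasing order.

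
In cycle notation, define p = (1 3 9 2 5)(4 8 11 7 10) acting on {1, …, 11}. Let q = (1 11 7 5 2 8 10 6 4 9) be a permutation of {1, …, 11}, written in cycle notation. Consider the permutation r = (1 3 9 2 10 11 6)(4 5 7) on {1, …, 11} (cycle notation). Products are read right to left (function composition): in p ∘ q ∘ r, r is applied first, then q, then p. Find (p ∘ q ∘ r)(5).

1

(p ∘ q ∘ r)(5) = p(q(r(5))). r(5) = 7, then q(7) = 5, then p(5) = 1, so the result is 1.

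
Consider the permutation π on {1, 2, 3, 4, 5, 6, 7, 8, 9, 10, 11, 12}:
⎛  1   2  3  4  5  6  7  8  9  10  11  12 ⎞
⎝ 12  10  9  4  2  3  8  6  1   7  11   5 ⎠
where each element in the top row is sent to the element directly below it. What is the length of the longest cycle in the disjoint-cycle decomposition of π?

10

Decomposing into disjoint cycles gives (1, 12, 5, 2, 10, 7, 8, 6, 3, 9); the longest has length 10.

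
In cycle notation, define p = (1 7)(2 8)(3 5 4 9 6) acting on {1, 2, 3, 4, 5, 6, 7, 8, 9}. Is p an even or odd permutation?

The cycle lengths are 5, 2, 2.
A cycle is odd iff its length is even; p has 2 even-length cycles, so sgn(p) = (−1)^2 and p is even.

even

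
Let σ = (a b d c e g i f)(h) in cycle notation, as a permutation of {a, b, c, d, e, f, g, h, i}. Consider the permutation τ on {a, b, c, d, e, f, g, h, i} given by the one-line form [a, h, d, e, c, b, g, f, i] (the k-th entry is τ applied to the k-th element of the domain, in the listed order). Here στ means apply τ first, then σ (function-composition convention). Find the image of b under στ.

τ(b) = h, then σ(h) = h; composing gives (στ)(b) = h.

h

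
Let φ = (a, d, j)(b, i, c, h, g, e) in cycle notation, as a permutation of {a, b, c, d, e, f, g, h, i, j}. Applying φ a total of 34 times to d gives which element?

j

d lies in the 3-cycle (a, d, j).
Powers repeat with period 3 on this cycle, and 34 mod 3 = 1, so φ^34(d) = φ^1(d).
Advancing 1 step from d: d → j.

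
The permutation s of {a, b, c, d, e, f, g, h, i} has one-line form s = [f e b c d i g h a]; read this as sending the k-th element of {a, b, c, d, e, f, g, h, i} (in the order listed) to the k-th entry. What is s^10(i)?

Tracing i → a → … returns to i after 3 steps, so i lies in a 3-cycle (a, f, i).
Since the cycle has length 3, s^10 acts on it the same as s^1 (10 mod 3 = 1).
Advancing 1 step from i: i → a.

a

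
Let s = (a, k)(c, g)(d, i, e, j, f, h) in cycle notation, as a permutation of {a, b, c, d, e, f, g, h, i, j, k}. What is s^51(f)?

f lies in the 6-cycle (d, i, e, j, f, h).
Powers repeat with period 6 on this cycle, and 51 mod 6 = 3, so s^51(f) = s^3(f).
Advancing 3 steps from f: f → h → d → i.

i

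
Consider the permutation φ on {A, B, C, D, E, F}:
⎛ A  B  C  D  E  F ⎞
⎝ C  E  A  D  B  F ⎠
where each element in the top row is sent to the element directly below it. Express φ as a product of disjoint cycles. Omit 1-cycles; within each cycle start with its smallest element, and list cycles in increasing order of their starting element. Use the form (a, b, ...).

From A: A → C → A, closing the cycle (A, C).
Continuing from each remaining unvisited element yields (A, C)(B, E).

(A, C)(B, E)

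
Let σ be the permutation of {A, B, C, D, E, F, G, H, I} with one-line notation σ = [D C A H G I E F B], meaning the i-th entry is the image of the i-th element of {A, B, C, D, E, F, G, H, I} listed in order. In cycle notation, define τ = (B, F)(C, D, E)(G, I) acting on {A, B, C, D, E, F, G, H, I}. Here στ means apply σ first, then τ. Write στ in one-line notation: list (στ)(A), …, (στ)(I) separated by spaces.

E D A H I G C B F

Chase each element through σ then τ: A → D → E; B → C → D; C → A → A; D → H → H; E → G → I; F → I → G; G → E → C; H → F → B; I → B → F.
So στ in one-line form is E D A H I G C B F.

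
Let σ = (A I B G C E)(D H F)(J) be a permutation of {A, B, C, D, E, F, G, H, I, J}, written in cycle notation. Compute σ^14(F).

F lies in the 3-cycle (D H F).
Powers repeat with period 3 on this cycle, and 14 mod 3 = 2, so σ^14(F) = σ^2(F).
Stepping 2 places around the cycle: F → D → H.

H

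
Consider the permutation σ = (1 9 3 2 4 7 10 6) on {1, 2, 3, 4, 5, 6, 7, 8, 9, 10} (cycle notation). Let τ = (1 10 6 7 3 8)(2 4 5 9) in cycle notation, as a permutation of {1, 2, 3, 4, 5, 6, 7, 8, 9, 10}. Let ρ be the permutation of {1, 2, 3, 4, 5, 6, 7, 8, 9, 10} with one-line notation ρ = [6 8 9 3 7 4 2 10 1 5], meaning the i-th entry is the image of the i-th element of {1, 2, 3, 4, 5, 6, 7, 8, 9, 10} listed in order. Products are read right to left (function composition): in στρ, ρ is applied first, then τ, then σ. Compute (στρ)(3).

Apply the permutations in order: ρ(3) = 9, then τ(9) = 2, then σ(2) = 4. So (στρ)(3) = 4.

4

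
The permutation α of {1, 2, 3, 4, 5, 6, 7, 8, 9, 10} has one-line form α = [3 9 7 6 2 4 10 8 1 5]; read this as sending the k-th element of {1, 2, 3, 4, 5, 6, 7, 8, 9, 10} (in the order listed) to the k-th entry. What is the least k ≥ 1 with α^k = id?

Decomposing into disjoint cycles gives cycle lengths 7, 2, 1.
The order is lcm(7, 2) = 14.

14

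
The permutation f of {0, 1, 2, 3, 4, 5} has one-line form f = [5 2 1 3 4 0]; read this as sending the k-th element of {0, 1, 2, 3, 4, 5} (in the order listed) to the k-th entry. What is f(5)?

0

5 is element number 6 of the domain, and entry number 6 of the one-line form is 0, so f(5) = 0.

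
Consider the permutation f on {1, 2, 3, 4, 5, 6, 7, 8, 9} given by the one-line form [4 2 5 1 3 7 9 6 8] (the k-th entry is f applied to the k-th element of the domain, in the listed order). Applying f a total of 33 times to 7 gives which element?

Tracing 7 → 9 → … returns to 7 after 4 steps, so 7 lies in a 4-cycle (6 7 9 8).
Powers repeat with period 4 on this cycle, and 33 mod 4 = 1, so f^33(7) = f^1(7).
Advancing 1 step from 7: 7 → 9.

9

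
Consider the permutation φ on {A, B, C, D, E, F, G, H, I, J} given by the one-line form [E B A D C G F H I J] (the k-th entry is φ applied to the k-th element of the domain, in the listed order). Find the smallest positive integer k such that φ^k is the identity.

Writing φ as disjoint cycles, the cycle lengths are 3, 2, 1, 1, 1, 1, 1.
The order is lcm(3, 2) = 6.

6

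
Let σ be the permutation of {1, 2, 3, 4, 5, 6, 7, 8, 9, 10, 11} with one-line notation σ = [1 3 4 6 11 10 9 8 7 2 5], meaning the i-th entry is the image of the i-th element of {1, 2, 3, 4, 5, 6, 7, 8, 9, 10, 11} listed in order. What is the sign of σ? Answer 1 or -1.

In disjoint-cycle form the cycle lengths are 5, 2, 2, 1, 1.
A cycle is odd iff its length is even; σ has 2 even-length cycles, so sgn(σ) = (−1)^2 and σ is even.

1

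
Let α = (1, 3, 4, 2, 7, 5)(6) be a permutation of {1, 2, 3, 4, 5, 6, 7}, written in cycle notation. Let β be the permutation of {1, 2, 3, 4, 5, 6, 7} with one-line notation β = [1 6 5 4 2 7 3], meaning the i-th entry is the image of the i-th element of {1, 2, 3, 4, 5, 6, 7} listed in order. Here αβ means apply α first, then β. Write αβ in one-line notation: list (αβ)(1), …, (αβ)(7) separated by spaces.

5 3 4 6 1 7 2

Chase each element through α then β: 1 → 3 → 5; 2 → 7 → 3; 3 → 4 → 4; 4 → 2 → 6; 5 → 1 → 1; 6 → 6 → 7; 7 → 5 → 2.
So αβ in one-line form is 5 3 4 6 1 7 2.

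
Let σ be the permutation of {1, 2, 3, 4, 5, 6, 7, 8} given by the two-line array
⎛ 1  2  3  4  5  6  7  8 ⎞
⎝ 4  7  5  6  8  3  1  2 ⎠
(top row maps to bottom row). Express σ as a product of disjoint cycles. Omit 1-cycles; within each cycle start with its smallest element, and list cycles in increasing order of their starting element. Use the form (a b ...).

(1 4 6 3 5 8 2 7)

From 1: 1 → 4 → 6 → 3 → 5 → 8 → 2 → 7 → 1, closing the cycle (1 4 6 3 5 8 2 7).
Repeating from the next unused element and collecting all non-trivial cycles gives (1 4 6 3 5 8 2 7).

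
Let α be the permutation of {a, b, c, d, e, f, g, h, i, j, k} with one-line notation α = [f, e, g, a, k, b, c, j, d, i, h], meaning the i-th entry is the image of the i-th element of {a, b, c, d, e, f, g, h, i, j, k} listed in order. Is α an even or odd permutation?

odd

In disjoint-cycle form the cycle lengths are 9, 2.
A cycle of length ℓ contributes ℓ−1 transpositions, so α is a product of 8 + 1 = 9 transpositions — odd.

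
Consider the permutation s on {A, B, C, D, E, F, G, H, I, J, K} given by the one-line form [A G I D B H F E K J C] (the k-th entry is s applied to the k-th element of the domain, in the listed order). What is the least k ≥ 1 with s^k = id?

The disjoint-cycle form of s has cycle lengths 5, 3, 1, 1, 1.
Since disjoint cycles commute, ord(s) = lcm(5, 3) = 15.

15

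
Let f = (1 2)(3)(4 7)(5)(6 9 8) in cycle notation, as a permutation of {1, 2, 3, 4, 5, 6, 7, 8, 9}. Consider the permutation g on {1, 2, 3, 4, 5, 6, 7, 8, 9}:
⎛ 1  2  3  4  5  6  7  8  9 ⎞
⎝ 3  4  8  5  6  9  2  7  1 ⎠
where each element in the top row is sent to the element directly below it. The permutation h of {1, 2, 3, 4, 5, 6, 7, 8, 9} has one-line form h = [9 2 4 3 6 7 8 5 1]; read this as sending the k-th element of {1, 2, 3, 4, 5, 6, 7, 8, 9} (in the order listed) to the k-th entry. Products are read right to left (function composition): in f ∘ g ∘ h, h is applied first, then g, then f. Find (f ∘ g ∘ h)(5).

8

Chase 5: h(5) = 6; g(6) = 9; f(9) = 8. Hence (f ∘ g ∘ h)(5) = 8.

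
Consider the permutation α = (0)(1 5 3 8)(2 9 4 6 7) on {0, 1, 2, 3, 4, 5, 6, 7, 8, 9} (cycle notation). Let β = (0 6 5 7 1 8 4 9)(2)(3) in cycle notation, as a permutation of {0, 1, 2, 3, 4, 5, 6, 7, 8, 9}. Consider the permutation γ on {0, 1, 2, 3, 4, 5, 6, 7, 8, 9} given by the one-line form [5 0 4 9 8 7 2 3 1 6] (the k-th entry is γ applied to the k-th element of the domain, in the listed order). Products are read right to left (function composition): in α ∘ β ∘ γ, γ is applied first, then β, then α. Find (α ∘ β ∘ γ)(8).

1

Chase 8: γ(8) = 1; β(1) = 8; α(8) = 1. Hence (α ∘ β ∘ γ)(8) = 1.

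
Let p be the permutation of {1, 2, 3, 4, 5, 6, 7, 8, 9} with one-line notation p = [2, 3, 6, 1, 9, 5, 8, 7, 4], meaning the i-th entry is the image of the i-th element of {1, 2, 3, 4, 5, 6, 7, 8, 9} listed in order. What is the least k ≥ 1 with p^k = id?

The disjoint-cycle form of p has cycle lengths 7, 2.
The order of p is the least common multiple of its cycle lengths: lcm(7, 2) = 14.

14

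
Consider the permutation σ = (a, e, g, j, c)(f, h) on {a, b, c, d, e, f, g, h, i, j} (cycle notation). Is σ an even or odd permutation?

odd

The cycle lengths are 5, 2, 1, 1, 1.
A cycle of length ℓ contributes ℓ−1 transpositions, so σ is a product of 4 + 1 = 5 transpositions — odd.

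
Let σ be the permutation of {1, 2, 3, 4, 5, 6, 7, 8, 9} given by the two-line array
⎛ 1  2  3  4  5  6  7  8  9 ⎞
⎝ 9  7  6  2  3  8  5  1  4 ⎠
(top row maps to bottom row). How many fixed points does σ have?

0

No element satisfies σ(x) = x, so there are 0 fixed points.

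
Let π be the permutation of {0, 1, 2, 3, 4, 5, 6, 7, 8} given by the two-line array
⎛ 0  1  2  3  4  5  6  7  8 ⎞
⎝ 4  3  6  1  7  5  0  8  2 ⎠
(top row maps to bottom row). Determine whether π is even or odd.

In disjoint-cycle form the cycle lengths are 6, 2, 1.
A cycle of length ℓ contributes ℓ−1 transpositions, so π is a product of 5 + 1 = 6 transpositions — even.

even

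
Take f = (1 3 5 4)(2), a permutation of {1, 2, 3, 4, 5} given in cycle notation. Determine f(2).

The 1-cycle (2) fixes 2, so f(2) = 2.

2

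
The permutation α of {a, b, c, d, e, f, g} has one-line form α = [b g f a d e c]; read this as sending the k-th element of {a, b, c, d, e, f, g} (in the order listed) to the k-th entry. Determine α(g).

c

g is element number 7 of the domain, and entry number 7 of the one-line form is c, so α(g) = c.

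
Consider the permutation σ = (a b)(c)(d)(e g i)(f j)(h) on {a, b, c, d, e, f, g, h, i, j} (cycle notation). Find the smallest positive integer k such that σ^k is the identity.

6

The cycle type of σ is (3, 2, 2, 1, 1, 1).
Since disjoint cycles commute, ord(σ) = lcm(3, 2, 2) = 6.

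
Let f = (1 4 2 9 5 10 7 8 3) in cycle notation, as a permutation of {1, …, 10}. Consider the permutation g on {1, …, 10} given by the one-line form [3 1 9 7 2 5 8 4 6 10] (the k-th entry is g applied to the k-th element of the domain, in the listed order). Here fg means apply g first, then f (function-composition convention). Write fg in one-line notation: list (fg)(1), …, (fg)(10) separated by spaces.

1 4 5 8 9 10 3 2 6 7

Chase each element through g then f: 1 → 3 → 1; 2 → 1 → 4; 3 → 9 → 5; 4 → 7 → 8; 5 → 2 → 9; 6 → 5 → 10; 7 → 8 → 3; 8 → 4 → 2; 9 → 6 → 6; 10 → 10 → 7.
Collecting the images, fg = [1 4 5 8 9 10 3 2 6 7].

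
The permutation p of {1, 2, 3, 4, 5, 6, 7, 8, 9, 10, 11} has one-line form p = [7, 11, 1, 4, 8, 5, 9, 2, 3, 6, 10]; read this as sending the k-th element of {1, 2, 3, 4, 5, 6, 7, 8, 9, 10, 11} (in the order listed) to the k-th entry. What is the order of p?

The disjoint-cycle form of p has cycle lengths 6, 4, 1.
The order is lcm(6, 4) = 12.

12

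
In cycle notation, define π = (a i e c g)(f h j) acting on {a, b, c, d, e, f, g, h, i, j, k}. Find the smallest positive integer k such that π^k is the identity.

15

The cycle type of π is (5, 3, 1, 1, 1).
Since disjoint cycles commute, ord(π) = lcm(5, 3) = 15.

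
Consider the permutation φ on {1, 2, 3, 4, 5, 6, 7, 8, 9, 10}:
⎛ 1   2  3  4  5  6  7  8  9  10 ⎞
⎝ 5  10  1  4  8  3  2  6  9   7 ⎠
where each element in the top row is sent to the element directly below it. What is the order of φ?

Decomposing into disjoint cycles gives cycle lengths 5, 3, 1, 1.
The order is lcm(5, 3) = 15.

15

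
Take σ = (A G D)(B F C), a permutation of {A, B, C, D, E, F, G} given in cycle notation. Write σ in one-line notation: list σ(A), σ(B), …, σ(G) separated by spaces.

G F B A E C D

Each element maps to the next entry in its cycle (wrapping to the front): A↦G, B↦F, C↦B, D↦A, E↦E, F↦C, G↦D.
So the one-line form is G F B A E C D.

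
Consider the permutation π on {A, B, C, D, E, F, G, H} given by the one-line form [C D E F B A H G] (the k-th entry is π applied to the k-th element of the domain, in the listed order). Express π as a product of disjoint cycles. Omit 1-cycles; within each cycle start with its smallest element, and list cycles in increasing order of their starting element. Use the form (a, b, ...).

(A, C, E, B, D, F)(G, H)

Iterating π from A gives A → C → E → B → D → F → A; that is the 6-cycle (A, C, E, B, D, F).
Continuing from each remaining unvisited element yields (A, C, E, B, D, F)(G, H).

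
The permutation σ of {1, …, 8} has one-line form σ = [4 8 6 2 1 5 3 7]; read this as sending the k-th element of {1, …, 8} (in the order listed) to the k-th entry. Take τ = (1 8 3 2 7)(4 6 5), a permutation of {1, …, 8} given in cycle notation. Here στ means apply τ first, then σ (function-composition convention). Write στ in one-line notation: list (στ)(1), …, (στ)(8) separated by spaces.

Chase each element through τ then σ: 1 → 8 → 7; 2 → 7 → 3; 3 → 2 → 8; 4 → 6 → 5; 5 → 4 → 2; 6 → 5 → 1; 7 → 1 → 4; 8 → 3 → 6.
Collecting the images, στ = [7 3 8 5 2 1 4 6].

7 3 8 5 2 1 4 6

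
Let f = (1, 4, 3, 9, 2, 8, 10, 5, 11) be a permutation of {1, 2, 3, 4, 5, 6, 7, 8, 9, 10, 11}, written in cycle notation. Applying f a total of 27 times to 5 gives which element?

5 lies in the 9-cycle (1, 4, 3, 9, 2, 8, 10, 5, 11).
Since the cycle has length 9, f^27 acts on it the same as f^0 (27 mod 9 = 0).
So f^27(5) = 5.

5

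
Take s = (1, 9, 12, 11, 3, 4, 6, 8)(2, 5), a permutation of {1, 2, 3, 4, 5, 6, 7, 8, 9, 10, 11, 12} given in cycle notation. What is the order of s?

8

The cycle type of s is (8, 2, 1, 1).
The order of s is the least common multiple of its cycle lengths: lcm(8, 2) = 8.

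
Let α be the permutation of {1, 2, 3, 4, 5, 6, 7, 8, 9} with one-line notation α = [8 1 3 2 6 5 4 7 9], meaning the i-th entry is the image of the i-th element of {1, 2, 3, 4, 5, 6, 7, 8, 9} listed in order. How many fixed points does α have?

The fixed points (elements with α(x) = x) are {3, 9}, so there are 2.

2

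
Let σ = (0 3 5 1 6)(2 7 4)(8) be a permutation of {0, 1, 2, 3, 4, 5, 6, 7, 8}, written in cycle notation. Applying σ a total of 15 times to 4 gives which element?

4 lies in the 3-cycle (2 7 4).
Powers repeat with period 3 on this cycle, and 15 mod 3 = 0, so σ^15(4) = σ^0(4).
So σ^15(4) = 4.

4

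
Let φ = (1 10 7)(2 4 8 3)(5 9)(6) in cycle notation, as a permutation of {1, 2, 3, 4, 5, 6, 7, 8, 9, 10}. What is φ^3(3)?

3 lies in the 4-cycle (2 4 8 3).
Advancing 3 steps from 3: 3 → 2 → 4 → 8.

8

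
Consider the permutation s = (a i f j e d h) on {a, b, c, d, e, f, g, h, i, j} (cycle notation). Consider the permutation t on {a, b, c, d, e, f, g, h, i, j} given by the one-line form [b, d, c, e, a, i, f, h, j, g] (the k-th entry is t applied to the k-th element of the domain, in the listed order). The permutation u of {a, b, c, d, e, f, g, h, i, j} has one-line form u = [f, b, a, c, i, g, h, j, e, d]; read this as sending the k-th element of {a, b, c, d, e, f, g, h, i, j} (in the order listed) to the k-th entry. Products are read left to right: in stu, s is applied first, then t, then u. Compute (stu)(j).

Apply the permutations in order: s(j) = e, then t(e) = a, then u(a) = f. So (stu)(j) = f.

f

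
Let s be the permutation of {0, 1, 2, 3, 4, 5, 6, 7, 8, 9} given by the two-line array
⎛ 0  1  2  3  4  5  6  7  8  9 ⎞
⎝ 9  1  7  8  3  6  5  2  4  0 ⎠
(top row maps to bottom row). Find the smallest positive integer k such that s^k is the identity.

Decomposing into disjoint cycles gives cycle lengths 3, 2, 2, 2, 1.
The order is lcm(3, 2, 2, 2) = 6.

6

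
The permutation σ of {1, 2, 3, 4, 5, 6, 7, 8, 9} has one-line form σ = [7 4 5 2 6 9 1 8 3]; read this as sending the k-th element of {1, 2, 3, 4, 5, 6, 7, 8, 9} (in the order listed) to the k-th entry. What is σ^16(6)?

6

Tracing 6 → 9 → … returns to 6 after 4 steps, so 6 lies in a 4-cycle (3, 5, 6, 9).
Since the cycle has length 4, σ^16 acts on it the same as σ^0 (16 mod 4 = 0).
So σ^16(6) = 6.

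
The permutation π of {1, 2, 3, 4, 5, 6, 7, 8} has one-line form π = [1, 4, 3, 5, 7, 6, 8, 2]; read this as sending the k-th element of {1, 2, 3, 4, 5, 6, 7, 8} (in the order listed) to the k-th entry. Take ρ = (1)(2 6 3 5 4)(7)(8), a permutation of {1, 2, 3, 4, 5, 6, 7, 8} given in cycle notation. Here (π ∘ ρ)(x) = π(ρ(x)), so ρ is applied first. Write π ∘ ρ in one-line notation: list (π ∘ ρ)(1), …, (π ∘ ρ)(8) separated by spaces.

(π ∘ ρ)(x) = π(ρ(x)). Computing each image: π(ρ(1)) = π(1) = 1, π(ρ(2)) = π(6) = 6, π(ρ(3)) = π(5) = 7, π(ρ(4)) = π(2) = 4, π(ρ(5)) = π(4) = 5, π(ρ(6)) = π(3) = 3, π(ρ(7)) = π(7) = 8, π(ρ(8)) = π(8) = 2.
Hence π ∘ ρ = [1 6 7 4 5 3 8 2].

1 6 7 4 5 3 8 2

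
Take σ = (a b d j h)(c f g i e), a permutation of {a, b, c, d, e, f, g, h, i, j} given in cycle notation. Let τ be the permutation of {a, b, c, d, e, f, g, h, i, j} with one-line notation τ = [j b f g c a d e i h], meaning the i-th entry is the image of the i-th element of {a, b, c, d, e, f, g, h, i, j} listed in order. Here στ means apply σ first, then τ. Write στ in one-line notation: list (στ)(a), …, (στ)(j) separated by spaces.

b g a h f d i j c e

Chase each element through σ then τ: a → b → b; b → d → g; c → f → a; d → j → h; e → c → f; f → g → d; g → i → i; h → a → j; i → e → c; j → h → e.
Collecting the images, στ = [b g a h f d i j c e].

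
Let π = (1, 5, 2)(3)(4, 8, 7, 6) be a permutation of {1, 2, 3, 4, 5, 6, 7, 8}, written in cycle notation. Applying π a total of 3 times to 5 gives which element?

5 lies in the 3-cycle (1, 5, 2).
Powers repeat with period 3 on this cycle, and 3 mod 3 = 0, so π^3(5) = π^0(5).
So π^3(5) = 5.

5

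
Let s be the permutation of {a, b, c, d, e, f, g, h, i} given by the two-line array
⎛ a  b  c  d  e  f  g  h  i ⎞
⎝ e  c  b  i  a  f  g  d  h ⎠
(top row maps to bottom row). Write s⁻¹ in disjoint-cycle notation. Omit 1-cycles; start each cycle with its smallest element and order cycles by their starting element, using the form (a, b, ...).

The cycle decomposition of s is (a, e)(b, c)(d, i, h).
The inverse reverses every cycle; in canonical form, s⁻¹ = (a, e)(b, c)(d, h, i).

(a, e)(b, c)(d, h, i)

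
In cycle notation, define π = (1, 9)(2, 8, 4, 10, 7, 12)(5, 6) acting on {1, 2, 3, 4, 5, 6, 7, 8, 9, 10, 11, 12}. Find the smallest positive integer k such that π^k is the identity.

The cycle type of π is (6, 2, 2, 1, 1).
The order is lcm(6, 2, 2) = 6.

6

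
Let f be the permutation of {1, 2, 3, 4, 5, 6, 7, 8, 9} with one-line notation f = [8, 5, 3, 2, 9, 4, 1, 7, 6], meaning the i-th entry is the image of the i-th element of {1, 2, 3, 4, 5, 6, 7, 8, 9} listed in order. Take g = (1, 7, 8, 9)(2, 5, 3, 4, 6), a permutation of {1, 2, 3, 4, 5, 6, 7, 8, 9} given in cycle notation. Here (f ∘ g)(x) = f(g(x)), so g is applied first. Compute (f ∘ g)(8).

6

First apply g: g(8) = 9, then f(9) = 6. Thus (f ∘ g)(8) = 6.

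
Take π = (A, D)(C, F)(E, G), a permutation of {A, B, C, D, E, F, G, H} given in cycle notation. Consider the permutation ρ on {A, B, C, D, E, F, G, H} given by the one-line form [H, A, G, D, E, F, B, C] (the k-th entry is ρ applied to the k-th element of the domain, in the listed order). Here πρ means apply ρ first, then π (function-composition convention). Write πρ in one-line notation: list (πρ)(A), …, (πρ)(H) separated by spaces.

Chase each element through ρ then π: A → H → H; B → A → D; C → G → E; D → D → A; E → E → G; F → F → C; G → B → B; H → C → F.
So πρ in one-line form is H D E A G C B F.

H D E A G C B F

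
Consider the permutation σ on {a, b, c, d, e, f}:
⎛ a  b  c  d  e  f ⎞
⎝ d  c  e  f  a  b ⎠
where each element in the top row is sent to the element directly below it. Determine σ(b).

c

The entry below b in the array is c, so σ(b) = c.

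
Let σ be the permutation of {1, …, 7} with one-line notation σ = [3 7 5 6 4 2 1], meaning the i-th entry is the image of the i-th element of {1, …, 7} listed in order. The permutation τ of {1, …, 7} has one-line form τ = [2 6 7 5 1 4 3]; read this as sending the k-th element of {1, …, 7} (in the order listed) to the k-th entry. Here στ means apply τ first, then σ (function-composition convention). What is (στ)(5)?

3

(στ)(5) = σ(τ(5)). τ(5) = 1, then σ(1) = 3. So (στ)(5) = 3.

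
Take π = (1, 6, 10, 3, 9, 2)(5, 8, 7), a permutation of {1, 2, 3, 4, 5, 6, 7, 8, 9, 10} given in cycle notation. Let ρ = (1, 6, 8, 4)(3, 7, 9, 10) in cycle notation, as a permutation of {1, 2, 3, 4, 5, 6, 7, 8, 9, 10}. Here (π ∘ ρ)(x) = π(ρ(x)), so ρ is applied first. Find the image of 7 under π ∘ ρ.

ρ(7) = 9, then π(9) = 2; composing gives (π ∘ ρ)(7) = 2.

2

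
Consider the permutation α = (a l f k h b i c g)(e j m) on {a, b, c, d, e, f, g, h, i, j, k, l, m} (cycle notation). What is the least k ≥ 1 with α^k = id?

9

The disjoint cycles have lengths 9, 3, 1.
Since disjoint cycles commute, ord(α) = lcm(9, 3) = 9.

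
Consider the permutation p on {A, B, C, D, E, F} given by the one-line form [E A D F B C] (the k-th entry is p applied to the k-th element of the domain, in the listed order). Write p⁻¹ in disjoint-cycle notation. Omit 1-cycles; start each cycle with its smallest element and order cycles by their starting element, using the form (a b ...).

First write p in disjoint cycles: (A E B)(C D F).
Reversing each cycle (and rotating so the smallest element leads) gives p⁻¹ = (A B E)(C F D).

(A B E)(C F D)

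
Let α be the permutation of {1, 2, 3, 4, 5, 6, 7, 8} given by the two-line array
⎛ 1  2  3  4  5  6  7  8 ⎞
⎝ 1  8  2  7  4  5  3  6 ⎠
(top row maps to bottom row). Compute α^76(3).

Tracing 3 → 2 → … returns to 3 after 7 steps, so 3 lies in a 7-cycle (2 8 6 5 4 7 3).
On a 7-cycle, α^7 is the identity, so α^76 = α^6 there (76 ≡ 6 mod 7).
Stepping 6 places around the cycle: 3 → 2 → 8 → 6 → 5 → 4 → 7.

7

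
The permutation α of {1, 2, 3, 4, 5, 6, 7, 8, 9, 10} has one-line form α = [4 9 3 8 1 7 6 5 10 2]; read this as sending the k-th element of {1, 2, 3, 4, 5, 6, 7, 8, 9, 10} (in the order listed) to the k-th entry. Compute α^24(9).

Tracing 9 → 10 → … returns to 9 after 3 steps, so 9 lies in a 3-cycle (2, 9, 10).
On a 3-cycle, α^3 is the identity, so α^24 = α^0 there (24 ≡ 0 mod 3).
So α^24(9) = 9.

9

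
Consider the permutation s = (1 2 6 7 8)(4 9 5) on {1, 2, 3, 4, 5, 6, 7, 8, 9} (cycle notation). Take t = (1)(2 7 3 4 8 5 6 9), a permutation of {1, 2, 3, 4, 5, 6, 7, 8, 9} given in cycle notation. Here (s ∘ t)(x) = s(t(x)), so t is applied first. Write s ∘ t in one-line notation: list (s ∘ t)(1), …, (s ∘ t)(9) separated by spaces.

Chase each element through t then s: 1 → 1 → 2; 2 → 7 → 8; 3 → 4 → 9; 4 → 8 → 1; 5 → 6 → 7; 6 → 9 → 5; 7 → 3 → 3; 8 → 5 → 4; 9 → 2 → 6.
So s ∘ t in one-line form is 2 8 9 1 7 5 3 4 6.

2 8 9 1 7 5 3 4 6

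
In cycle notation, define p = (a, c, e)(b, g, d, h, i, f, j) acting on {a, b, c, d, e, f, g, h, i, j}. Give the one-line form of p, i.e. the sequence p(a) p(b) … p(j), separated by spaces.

Reading each image from the cycles: a↦c, b↦g, c↦e, d↦h, e↦a, f↦j, g↦d, h↦i, i↦f, j↦b.
So the one-line form is c g e h a j d i f b.

c g e h a j d i f b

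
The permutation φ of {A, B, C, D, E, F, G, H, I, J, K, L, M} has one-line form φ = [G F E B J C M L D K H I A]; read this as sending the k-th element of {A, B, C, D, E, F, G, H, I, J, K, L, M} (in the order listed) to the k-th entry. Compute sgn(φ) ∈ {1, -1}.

In disjoint-cycle form the cycle lengths are 10, 3.
A cycle of length ℓ contributes ℓ−1 transpositions, so φ is a product of 9 + 2 = 11 transpositions — odd.

-1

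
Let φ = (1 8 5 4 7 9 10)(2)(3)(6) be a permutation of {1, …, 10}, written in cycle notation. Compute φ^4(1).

1 lies in the 7-cycle (1 8 5 4 7 9 10).
Advancing 4 steps from 1: 1 → 8 → 5 → 4 → 7.

7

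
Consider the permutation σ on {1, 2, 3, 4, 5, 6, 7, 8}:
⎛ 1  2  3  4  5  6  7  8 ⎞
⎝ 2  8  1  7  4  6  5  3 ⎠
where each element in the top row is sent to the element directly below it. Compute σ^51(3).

8

Tracing 3 → 1 → … returns to 3 after 4 steps, so 3 lies in a 4-cycle (1, 2, 8, 3).
On a 4-cycle, σ^4 is the identity, so σ^51 = σ^3 there (51 ≡ 3 mod 4).
Advancing 3 steps from 3: 3 → 1 → 2 → 8.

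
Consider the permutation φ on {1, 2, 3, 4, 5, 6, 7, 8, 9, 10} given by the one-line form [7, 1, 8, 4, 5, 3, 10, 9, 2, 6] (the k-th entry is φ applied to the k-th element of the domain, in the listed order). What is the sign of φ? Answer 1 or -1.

In disjoint-cycle form the cycle lengths are 8, 1, 1.
A cycle of length ℓ contributes ℓ−1 transpositions, so φ is a product of 7 transpositions — odd.

-1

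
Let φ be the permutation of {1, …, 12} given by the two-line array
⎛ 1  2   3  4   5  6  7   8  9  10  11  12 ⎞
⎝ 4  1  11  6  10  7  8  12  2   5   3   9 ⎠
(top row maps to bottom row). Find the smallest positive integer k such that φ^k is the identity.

8

The disjoint-cycle form of φ has cycle lengths 8, 2, 2.
Since disjoint cycles commute, ord(φ) = lcm(8, 2, 2) = 8.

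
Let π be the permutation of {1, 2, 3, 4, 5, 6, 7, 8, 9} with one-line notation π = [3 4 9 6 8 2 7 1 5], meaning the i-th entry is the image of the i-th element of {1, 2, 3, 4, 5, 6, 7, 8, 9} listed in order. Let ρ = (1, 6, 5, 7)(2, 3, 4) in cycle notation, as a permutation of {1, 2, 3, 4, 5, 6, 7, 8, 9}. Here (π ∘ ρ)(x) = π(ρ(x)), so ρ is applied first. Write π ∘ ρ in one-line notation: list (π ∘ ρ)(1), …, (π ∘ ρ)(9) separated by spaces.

(π ∘ ρ)(x) = π(ρ(x)). Computing each image: π(ρ(1)) = π(6) = 2, π(ρ(2)) = π(3) = 9, π(ρ(3)) = π(4) = 6, π(ρ(4)) = π(2) = 4, π(ρ(5)) = π(7) = 7, π(ρ(6)) = π(5) = 8, π(ρ(7)) = π(1) = 3, π(ρ(8)) = π(8) = 1, π(ρ(9)) = π(9) = 5.
Hence π ∘ ρ = [2 9 6 4 7 8 3 1 5].

2 9 6 4 7 8 3 1 5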